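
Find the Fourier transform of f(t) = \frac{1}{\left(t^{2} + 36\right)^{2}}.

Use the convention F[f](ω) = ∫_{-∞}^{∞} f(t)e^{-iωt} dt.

F(ω) = \frac{\pi \left(6 \left|{\omega}\right| + 1\right) e^{- 6 \left|{\omega}\right|}}{432}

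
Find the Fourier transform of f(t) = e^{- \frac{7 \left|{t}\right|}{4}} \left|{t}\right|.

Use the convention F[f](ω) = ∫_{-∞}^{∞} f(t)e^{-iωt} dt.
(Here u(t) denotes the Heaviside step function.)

F(ω) = \frac{32 \left(49 - 16 \omega^{2}\right)}{\left(16 \omega^{2} + 49\right)^{2}}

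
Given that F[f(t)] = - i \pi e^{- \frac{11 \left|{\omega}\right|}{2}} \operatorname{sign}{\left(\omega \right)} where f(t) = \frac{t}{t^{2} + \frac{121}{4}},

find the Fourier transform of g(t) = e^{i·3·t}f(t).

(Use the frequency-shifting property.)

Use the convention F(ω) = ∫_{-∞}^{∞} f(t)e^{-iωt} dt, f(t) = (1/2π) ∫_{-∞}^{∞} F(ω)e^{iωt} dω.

F[g](ω) = - i \pi e^{- \frac{11 \left|{\omega - 3}\right|}{2}} \operatorname{sign}{\left(\omega - 3 \right)}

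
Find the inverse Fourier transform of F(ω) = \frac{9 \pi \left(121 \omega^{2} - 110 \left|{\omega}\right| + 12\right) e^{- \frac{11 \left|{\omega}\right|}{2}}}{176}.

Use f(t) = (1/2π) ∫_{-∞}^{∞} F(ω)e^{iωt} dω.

f(t) = \frac{9 t^{4}}{\left(t^{2} + \frac{121}{4}\right)^{3}}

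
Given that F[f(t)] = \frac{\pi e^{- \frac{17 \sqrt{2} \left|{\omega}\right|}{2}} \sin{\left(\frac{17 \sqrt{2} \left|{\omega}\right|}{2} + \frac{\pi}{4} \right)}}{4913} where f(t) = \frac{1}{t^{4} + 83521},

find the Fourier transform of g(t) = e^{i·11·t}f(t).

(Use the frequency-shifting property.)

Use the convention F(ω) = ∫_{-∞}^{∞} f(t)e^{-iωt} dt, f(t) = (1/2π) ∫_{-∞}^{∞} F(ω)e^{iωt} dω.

F[g](ω) = \frac{\pi e^{- \frac{17 \sqrt{2} \left|{\omega - 11}\right|}{2}} \sin{\left(\frac{17 \sqrt{2} \left|{\omega - 11}\right|}{2} + \frac{\pi}{4} \right)}}{4913}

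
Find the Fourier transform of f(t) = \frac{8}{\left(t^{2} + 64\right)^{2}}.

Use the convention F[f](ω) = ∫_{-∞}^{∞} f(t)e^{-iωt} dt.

F(ω) = \frac{\pi \left(8 \left|{\omega}\right| + 1\right) e^{- 8 \left|{\omega}\right|}}{128}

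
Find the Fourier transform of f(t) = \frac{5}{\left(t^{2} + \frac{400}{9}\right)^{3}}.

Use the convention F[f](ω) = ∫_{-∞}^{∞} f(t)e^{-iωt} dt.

F(ω) = \frac{27 \pi \left(400 \omega^{2} + 180 \left|{\omega}\right| + 27\right) e^{- \frac{20 \left|{\omega}\right|}{3}}}{5120000}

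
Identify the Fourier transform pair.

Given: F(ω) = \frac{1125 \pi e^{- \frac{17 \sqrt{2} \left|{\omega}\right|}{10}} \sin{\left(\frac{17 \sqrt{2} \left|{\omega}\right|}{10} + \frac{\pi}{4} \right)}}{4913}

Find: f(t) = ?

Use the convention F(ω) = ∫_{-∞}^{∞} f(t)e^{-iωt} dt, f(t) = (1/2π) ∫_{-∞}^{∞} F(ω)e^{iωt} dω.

f(t) = \frac{9}{t^{4} + \frac{83521}{625}}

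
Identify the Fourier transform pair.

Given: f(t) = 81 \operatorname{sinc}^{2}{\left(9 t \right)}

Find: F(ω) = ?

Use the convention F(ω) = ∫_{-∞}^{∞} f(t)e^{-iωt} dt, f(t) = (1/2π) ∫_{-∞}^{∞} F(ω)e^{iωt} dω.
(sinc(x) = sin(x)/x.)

F(ω) = \begin{cases} \frac{\pi \left(18 - \left|{\omega}\right|\right)}{2} & \text{for}\: \omega > -18 \wedge \omega < 18 \\0 & \text{otherwise} \end{cases}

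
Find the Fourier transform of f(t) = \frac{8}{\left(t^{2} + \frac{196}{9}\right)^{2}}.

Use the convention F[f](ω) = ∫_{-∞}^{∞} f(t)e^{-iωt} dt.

F(ω) = \frac{9 \pi \left(14 \left|{\omega}\right| + 3\right) e^{- \frac{14 \left|{\omega}\right|}{3}}}{686}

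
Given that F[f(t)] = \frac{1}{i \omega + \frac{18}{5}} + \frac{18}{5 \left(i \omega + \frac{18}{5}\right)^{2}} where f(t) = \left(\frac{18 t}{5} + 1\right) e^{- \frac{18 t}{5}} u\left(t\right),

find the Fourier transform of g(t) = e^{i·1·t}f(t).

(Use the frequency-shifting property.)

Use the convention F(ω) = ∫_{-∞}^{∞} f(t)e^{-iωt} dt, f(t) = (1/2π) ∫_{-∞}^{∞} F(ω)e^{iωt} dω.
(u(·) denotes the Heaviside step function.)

F[g](ω) = \frac{- 25 i \omega - 180 + 25 i}{25 \omega^{2} + \omega \left(-50 - 180 i\right) - 299 + 180 i}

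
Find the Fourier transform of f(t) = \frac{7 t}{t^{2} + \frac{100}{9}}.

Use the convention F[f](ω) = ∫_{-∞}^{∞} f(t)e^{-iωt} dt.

F(ω) = - 7 i \pi e^{- \frac{10 \left|{\omega}\right|}{3}} \operatorname{sign}{\left(\omega \right)}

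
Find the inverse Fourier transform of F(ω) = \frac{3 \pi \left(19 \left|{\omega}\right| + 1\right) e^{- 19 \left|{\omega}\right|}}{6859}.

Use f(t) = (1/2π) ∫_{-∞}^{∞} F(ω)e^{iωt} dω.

f(t) = \frac{6}{\left(t^{2} + 361\right)^{2}}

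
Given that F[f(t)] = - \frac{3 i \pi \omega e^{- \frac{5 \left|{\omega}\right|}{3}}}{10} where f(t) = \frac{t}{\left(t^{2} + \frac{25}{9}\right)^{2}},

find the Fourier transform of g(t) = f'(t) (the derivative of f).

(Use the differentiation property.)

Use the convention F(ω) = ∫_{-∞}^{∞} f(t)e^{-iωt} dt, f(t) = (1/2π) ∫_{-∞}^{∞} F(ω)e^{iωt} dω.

F[g](ω) = \frac{3 \pi \omega^{2} e^{- \frac{5 \left|{\omega}\right|}{3}}}{10}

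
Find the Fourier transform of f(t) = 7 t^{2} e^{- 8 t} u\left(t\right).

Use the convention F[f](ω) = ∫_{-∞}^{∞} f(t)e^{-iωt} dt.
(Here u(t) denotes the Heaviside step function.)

F(ω) = \frac{14}{\left(i \omega + 8\right)^{3}}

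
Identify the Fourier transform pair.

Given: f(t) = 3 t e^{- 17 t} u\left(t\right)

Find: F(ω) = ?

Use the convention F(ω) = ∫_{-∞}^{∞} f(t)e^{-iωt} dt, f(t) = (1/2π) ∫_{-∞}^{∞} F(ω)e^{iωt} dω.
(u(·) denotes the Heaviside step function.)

F(ω) = \frac{3}{\left(i \omega + 17\right)^{2}}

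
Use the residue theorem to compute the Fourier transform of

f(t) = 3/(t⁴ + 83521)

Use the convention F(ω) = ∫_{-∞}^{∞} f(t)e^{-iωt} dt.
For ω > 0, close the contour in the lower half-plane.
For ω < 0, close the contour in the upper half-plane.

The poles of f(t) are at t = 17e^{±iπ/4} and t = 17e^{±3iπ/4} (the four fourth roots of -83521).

Let g(z) = f(z)e^{-iωz}; for large |z| the factor e^{-iωz} decays in the lower half-plane when ω > 0 and in the upper half-plane when ω < 0.

Case ω > 0 (lower half-plane, clockwise contour ⇒ F(ω) = -2πi·ΣRes):
  Res_{z = - \frac{17 \sqrt{2}}{2} - \frac{17 \sqrt{2} i}{2}} g(z) = \frac{3 \sqrt{2} i \left(1 - i\right) e^{\frac{17 \sqrt{2} \omega \left(-1 + i\right)}{2}}}{39304}
  Res_{z = \frac{17 \sqrt{2}}{2} - \frac{17 \sqrt{2} i}{2}} g(z) = \frac{3 \sqrt{2} i \left(1 + i\right) e^{- \frac{17 \sqrt{2} \omega \left(1 + i\right)}{2}}}{39304}
  F(ω) = -2πi·ΣRes = \frac{3 \sqrt{2} \pi \left(1 - i\right) \left(e^{17 \sqrt{2} i \omega} + i\right) e^{- \frac{17 \sqrt{2} \omega \left(1 + i\right)}{2}}}{19652} = \frac{3 \pi e^{- \frac{17 \sqrt{2} \omega}{2}} \sin{\left(\frac{17 \sqrt{2} \omega}{2} + \frac{\pi}{4} \right)}}{4913}

Case ω < 0 (upper half-plane, counterclockwise contour ⇒ F(ω) = +2πi·ΣRes):
  Res_{z = \frac{17 \sqrt{2}}{2} + \frac{17 \sqrt{2} i}{2}} g(z) = \frac{3 \sqrt{2} i \left(-1 + i\right) e^{\frac{17 \sqrt{2} \omega \left(1 - i\right)}{2}}}{39304}
  Res_{z = - \frac{17 \sqrt{2}}{2} + \frac{17 \sqrt{2} i}{2}} g(z) = \frac{3 \sqrt{2} \left(1 - i\right) e^{\frac{17 \sqrt{2} \omega \left(1 + i\right)}{2}}}{39304}
  F(ω) = 2πi·ΣRes = - \frac{3 \sqrt{2} i \pi \left(i \left(1 - i\right) e^{\frac{17 \sqrt{2} \omega \left(1 - i\right)}{2}} - \left(1 - i\right) e^{\frac{17 \sqrt{2} \omega \left(1 + i\right)}{2}}\right)}{19652} = \frac{3 \pi e^{\frac{17 \sqrt{2} \omega}{2}} \cos{\left(\frac{17 \sqrt{2} \omega}{2} + \frac{\pi}{4} \right)}}{4913}

Both cases combine into a single formula in |ω|:

F(ω) = \frac{3 \pi e^{- \frac{17 \sqrt{2} \left|{\omega}\right|}{2}} \sin{\left(\frac{17 \sqrt{2} \left|{\omega}\right|}{2} + \frac{\pi}{4} \right)}}{4913}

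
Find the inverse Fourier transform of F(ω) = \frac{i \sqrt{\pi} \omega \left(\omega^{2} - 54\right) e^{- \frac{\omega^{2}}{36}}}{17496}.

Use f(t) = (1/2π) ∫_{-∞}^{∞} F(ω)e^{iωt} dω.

f(t) = t^{3} e^{- 9 t^{2}}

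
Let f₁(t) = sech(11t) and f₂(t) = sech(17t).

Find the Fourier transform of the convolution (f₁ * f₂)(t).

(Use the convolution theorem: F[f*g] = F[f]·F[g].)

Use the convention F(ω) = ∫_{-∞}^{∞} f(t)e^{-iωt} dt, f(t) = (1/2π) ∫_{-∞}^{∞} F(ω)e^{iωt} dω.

F[f₁*f₂](ω) = \frac{\pi^{2}}{187 \cosh{\left(\frac{\pi \omega}{34} \right)} \cosh{\left(\frac{\pi \omega}{22} \right)}}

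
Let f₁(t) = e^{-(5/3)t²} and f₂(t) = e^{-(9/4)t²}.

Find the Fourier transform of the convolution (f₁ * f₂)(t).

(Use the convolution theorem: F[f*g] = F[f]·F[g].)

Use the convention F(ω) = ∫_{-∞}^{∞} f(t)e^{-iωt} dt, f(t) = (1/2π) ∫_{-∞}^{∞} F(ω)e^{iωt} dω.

F[f₁*f₂](ω) = \frac{2 \sqrt{15} \pi e^{- \frac{47 \omega^{2}}{180}}}{15}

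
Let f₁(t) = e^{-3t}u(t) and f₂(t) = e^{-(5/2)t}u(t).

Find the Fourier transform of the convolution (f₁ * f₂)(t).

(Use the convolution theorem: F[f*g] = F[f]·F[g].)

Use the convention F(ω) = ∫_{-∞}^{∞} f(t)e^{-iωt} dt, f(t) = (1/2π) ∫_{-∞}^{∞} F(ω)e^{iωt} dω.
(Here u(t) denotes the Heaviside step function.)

F[f₁*f₂](ω) = \frac{2}{\left(i \omega + 3\right) \left(2 i \omega + 5\right)}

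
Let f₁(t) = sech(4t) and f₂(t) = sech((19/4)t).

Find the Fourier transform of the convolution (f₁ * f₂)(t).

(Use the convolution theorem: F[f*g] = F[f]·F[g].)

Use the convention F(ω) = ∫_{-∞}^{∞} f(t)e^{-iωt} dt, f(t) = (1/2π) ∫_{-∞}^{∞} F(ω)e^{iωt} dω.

F[f₁*f₂](ω) = \frac{\pi^{2}}{19 \cosh{\left(\frac{2 \pi \omega}{19} \right)} \cosh{\left(\frac{\pi \omega}{8} \right)}}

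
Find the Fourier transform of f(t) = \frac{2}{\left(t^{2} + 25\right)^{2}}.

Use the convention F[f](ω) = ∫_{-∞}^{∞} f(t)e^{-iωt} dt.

F(ω) = \frac{\pi \left(5 \left|{\omega}\right| + 1\right) e^{- 5 \left|{\omega}\right|}}{125}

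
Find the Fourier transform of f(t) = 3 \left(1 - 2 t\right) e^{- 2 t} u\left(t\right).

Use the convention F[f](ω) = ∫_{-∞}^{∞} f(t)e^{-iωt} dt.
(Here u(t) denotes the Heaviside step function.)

F(ω) = \frac{3 i \omega}{- \omega^{2} + 4 i \omega + 4}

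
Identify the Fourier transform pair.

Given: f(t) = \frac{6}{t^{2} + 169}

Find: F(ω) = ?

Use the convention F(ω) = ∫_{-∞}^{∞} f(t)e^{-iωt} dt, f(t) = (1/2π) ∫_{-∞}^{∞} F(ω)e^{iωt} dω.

F(ω) = \frac{6 \pi e^{- 13 \left|{\omega}\right|}}{13}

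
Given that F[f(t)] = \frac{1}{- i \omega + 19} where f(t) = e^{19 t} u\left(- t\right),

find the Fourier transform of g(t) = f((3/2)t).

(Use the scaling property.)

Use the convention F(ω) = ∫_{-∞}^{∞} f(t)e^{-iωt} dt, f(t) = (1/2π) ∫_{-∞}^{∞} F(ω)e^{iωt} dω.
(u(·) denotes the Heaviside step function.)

F[g](ω) = - \frac{2}{2 i \omega - 57}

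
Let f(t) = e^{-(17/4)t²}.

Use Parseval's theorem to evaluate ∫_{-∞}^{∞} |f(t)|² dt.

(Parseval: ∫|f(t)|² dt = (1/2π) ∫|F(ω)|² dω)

∫|f(t)|² dt = \frac{\sqrt{34} \sqrt{\pi}}{17}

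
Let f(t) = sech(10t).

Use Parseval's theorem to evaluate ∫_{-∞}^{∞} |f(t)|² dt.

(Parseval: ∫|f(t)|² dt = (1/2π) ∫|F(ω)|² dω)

∫|f(t)|² dt = \frac{1}{5}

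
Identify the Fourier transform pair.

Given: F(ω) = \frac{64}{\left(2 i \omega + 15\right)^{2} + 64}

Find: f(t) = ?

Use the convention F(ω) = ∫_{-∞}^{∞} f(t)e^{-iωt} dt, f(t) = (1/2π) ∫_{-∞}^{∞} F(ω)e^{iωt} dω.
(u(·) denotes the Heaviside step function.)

f(t) = 4 e^{- \frac{15 t}{2}} \sin{\left(4 t \right)} u\left(t\right)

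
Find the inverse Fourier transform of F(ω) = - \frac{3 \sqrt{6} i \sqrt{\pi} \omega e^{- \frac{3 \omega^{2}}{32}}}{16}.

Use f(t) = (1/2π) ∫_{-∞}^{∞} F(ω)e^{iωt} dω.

f(t) = 4 t e^{- \frac{8 t^{2}}{3}}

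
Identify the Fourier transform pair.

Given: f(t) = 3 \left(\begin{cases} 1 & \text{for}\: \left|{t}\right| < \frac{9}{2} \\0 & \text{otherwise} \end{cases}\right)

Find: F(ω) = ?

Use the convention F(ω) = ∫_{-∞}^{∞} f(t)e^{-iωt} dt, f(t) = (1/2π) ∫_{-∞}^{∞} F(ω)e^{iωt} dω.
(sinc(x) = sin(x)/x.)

F(ω) = 27 \operatorname{sinc}{\left(\frac{9 \omega}{2} \right)}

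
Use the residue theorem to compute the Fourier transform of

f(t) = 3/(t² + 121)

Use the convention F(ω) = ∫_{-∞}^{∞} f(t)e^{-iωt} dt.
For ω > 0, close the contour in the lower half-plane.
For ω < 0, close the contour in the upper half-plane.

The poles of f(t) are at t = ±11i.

Let g(z) = f(z)e^{-iωz}; for large |z| the factor e^{-iωz} decays in the lower half-plane when ω > 0 and in the upper half-plane when ω < 0.

Case ω > 0 (lower half-plane, clockwise contour ⇒ F(ω) = -2πi·ΣRes):
  Res_{z = - 11 i} g(z) = \frac{3 i e^{- 11 \omega}}{22}
  F(ω) = -2πi·ΣRes = \frac{3 \pi e^{- 11 \omega}}{11}

Case ω < 0 (upper half-plane, counterclockwise contour ⇒ F(ω) = +2πi·ΣRes):
  Res_{z = 11 i} g(z) = - \frac{3 i e^{11 \omega}}{22}
  F(ω) = 2πi·ΣRes = \frac{3 \pi e^{11 \omega}}{11}

Both cases combine into a single formula in |ω|:

F(ω) = \frac{3 \pi e^{- 11 \left|{\omega}\right|}}{11}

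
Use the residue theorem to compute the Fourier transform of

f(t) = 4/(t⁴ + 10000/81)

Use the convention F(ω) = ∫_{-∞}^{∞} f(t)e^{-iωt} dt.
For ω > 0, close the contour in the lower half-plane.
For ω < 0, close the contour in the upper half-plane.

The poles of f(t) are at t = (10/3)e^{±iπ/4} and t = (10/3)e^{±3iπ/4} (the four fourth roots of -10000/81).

Let g(z) = f(z)e^{-iωz}; for large |z| the factor e^{-iωz} decays in the lower half-plane when ω > 0 and in the upper half-plane when ω < 0.

Case ω > 0 (lower half-plane, clockwise contour ⇒ F(ω) = -2πi·ΣRes):
  Res_{z = - \frac{5 \sqrt{2}}{3} - \frac{5 \sqrt{2} i}{3}} g(z) = \frac{27 \sqrt{2} i \left(1 - i\right) e^{\frac{5 \sqrt{2} \omega \left(-1 + i\right)}{3}}}{2000}
  Res_{z = \frac{5 \sqrt{2}}{3} - \frac{5 \sqrt{2} i}{3}} g(z) = \frac{27 \sqrt{2} i \left(1 + i\right) e^{- \frac{5 \sqrt{2} \omega \left(1 + i\right)}{3}}}{2000}
  F(ω) = -2πi·ΣRes = \frac{27 \sqrt{2} \pi \left(1 - i\right) \left(e^{\frac{10 \sqrt{2} i \omega}{3}} + i\right) e^{- \frac{5 \sqrt{2} \omega \left(1 + i\right)}{3}}}{1000} = \frac{27 \pi e^{- \frac{5 \sqrt{2} \omega}{3}} \sin{\left(\frac{5 \sqrt{2} \omega}{3} + \frac{\pi}{4} \right)}}{250}

Case ω < 0 (upper half-plane, counterclockwise contour ⇒ F(ω) = +2πi·ΣRes):
  Res_{z = \frac{5 \sqrt{2}}{3} + \frac{5 \sqrt{2} i}{3}} g(z) = \frac{27 \sqrt{2} i \left(-1 + i\right) e^{\frac{5 \sqrt{2} \omega \left(1 - i\right)}{3}}}{2000}
  Res_{z = - \frac{5 \sqrt{2}}{3} + \frac{5 \sqrt{2} i}{3}} g(z) = \frac{27 \sqrt{2} \left(1 - i\right) e^{\frac{5 \sqrt{2} \omega \left(1 + i\right)}{3}}}{2000}
  F(ω) = 2πi·ΣRes = - \frac{27 \sqrt{2} i \pi \left(i \left(1 - i\right) e^{\frac{5 \sqrt{2} \omega \left(1 - i\right)}{3}} - \left(1 - i\right) e^{\frac{5 \sqrt{2} \omega \left(1 + i\right)}{3}}\right)}{1000} = \frac{27 \pi e^{\frac{5 \sqrt{2} \omega}{3}} \cos{\left(\frac{5 \sqrt{2} \omega}{3} + \frac{\pi}{4} \right)}}{250}

Both cases combine into a single formula in |ω|:

F(ω) = \frac{27 \pi e^{- \frac{5 \sqrt{2} \left|{\omega}\right|}{3}} \sin{\left(\frac{5 \sqrt{2} \left|{\omega}\right|}{3} + \frac{\pi}{4} \right)}}{250}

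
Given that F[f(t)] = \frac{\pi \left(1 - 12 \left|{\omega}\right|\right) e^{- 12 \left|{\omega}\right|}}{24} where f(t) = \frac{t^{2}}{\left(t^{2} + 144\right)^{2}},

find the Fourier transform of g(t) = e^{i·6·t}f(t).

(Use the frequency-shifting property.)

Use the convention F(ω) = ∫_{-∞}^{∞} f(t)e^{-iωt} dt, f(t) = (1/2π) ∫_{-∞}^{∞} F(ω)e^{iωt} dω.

F[g](ω) = \frac{\pi \left(1 - 12 \left|{\omega - 6}\right|\right) e^{- 12 \left|{\omega - 6}\right|}}{24}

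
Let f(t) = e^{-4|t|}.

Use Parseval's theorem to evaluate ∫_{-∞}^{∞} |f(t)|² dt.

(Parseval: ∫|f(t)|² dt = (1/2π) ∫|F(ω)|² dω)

∫|f(t)|² dt = \frac{1}{4}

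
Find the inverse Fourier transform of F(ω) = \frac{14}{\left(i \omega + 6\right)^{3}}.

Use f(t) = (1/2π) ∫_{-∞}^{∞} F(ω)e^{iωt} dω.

f(t) = 7 t^{2} e^{- 6 t} u\left(t\right)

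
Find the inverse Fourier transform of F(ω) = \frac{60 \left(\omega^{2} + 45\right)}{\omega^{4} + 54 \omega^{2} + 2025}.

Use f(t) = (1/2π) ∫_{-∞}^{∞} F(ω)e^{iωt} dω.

f(t) = 5 e^{- 6 \left|{t}\right|} \cos{\left(3 \left|{t}\right| \right)}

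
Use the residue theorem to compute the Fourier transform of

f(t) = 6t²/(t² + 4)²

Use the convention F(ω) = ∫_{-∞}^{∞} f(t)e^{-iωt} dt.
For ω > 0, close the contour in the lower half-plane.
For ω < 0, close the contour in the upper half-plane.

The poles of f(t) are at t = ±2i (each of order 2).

Let g(z) = f(z)e^{-iωz}; for large |z| the factor e^{-iωz} decays in the lower half-plane when ω > 0 and in the upper half-plane when ω < 0.

Case ω > 0 (lower half-plane, clockwise contour ⇒ F(ω) = -2πi·ΣRes):
  Res_{z = - 2 i} g(z) = \frac{3 i \left(1 - 2 \omega\right) e^{- 2 \omega}}{4} (pole of order 2)
  F(ω) = -2πi·ΣRes = \frac{3 \pi \left(1 - 2 \omega\right) e^{- 2 \omega}}{2}

Case ω < 0 (upper half-plane, counterclockwise contour ⇒ F(ω) = +2πi·ΣRes):
  Res_{z = 2 i} g(z) = \frac{3 i \left(- 2 \omega - 1\right) e^{2 \omega}}{4} (pole of order 2)
  F(ω) = 2πi·ΣRes = \frac{3 \pi \left(2 \omega + 1\right) e^{2 \omega}}{2}

Both cases combine into a single formula in |ω|:

F(ω) = \frac{3 \pi \left(1 - 2 \left|{\omega}\right|\right) e^{- 2 \left|{\omega}\right|}}{2}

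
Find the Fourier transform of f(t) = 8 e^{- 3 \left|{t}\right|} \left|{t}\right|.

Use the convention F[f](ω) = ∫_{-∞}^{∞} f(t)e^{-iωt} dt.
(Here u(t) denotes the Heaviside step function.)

F(ω) = \frac{16 \left(9 - \omega^{2}\right)}{\left(\omega^{2} + 9\right)^{2}}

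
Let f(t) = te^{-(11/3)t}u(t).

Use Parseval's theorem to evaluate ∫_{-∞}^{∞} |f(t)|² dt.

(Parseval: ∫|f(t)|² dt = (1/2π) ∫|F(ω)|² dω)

∫|f(t)|² dt = \frac{27}{5324}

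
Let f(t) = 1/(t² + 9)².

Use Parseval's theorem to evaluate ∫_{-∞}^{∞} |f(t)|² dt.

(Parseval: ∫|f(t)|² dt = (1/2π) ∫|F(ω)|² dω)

∫|f(t)|² dt = \frac{5 \pi}{34992}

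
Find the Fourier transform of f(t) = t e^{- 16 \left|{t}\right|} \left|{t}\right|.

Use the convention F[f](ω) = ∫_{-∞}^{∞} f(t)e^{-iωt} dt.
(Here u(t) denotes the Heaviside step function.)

F(ω) = \frac{4 i \omega \left(\omega^{2} - 768\right)}{\left(\omega^{2} + 256\right)^{3}}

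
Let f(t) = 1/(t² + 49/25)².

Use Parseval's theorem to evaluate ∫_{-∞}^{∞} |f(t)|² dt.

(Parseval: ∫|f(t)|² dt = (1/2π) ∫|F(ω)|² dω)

∫|f(t)|² dt = \frac{390625 \pi}{13176688}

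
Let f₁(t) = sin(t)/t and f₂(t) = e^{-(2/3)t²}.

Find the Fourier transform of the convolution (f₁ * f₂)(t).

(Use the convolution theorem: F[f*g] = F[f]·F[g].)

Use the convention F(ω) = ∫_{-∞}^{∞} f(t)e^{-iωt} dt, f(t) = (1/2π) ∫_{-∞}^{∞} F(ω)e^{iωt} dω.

F[f₁*f₂](ω) = \begin{cases} \frac{\sqrt{6} \pi^{\frac{3}{2}} e^{- \frac{3 \omega^{2}}{8}}}{2} & \text{for}\: \omega > -1 \wedge \omega < 1 \\0 & \text{otherwise} \end{cases}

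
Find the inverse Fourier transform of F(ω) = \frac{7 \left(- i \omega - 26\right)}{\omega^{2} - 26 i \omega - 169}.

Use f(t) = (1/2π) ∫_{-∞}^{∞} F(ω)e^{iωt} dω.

f(t) = 7 \left(13 t + 1\right) e^{- 13 t} u\left(t\right)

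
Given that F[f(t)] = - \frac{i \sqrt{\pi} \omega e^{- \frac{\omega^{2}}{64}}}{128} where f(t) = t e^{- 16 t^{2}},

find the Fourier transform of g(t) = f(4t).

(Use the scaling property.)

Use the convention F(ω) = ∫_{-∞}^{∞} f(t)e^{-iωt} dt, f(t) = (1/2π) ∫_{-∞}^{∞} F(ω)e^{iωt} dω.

F[g](ω) = - \frac{i \sqrt{\pi} \omega e^{- \frac{\omega^{2}}{1024}}}{2048}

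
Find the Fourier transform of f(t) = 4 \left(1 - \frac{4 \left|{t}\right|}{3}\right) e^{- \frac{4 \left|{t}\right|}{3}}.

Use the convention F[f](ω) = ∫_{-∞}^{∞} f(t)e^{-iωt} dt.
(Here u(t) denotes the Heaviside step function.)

F(ω) = \frac{1728 \omega^{2}}{\left(9 \omega^{2} + 16\right)^{2}}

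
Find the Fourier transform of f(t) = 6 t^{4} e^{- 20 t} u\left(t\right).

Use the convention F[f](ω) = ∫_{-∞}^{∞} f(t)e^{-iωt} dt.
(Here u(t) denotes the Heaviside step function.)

F(ω) = \frac{144}{\left(i \omega + 20\right)^{5}}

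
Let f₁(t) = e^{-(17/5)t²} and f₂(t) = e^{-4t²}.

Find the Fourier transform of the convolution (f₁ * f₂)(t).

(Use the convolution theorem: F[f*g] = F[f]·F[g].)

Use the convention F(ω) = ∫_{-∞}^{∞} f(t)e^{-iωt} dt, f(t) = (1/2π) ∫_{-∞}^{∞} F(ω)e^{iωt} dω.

F[f₁*f₂](ω) = \frac{\sqrt{85} \pi e^{- \frac{37 \omega^{2}}{272}}}{34}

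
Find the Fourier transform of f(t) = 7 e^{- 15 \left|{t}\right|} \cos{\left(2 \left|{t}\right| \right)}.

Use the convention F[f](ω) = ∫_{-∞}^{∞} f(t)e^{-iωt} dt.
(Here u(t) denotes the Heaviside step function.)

F(ω) = \frac{210 \left(\omega^{2} + 229\right)}{\omega^{4} + 442 \omega^{2} + 52441}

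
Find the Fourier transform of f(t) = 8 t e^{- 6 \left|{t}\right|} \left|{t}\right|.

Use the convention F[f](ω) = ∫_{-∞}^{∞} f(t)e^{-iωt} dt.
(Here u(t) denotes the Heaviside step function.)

F(ω) = \frac{32 i \omega \left(\omega^{2} - 108\right)}{\left(\omega^{2} + 36\right)^{3}}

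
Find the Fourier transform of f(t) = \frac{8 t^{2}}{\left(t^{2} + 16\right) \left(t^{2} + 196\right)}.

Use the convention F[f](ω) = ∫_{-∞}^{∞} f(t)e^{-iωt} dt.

F(ω) = \frac{4 \pi \left(7 - 2 e^{10 \left|{\omega}\right|}\right) e^{- 14 \left|{\omega}\right|}}{45}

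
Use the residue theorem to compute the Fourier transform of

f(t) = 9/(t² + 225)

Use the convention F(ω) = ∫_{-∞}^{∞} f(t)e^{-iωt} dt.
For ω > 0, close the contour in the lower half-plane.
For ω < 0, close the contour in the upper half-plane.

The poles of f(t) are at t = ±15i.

Let g(z) = f(z)e^{-iωz}; for large |z| the factor e^{-iωz} decays in the lower half-plane when ω > 0 and in the upper half-plane when ω < 0.

Case ω > 0 (lower half-plane, clockwise contour ⇒ F(ω) = -2πi·ΣRes):
  Res_{z = - 15 i} g(z) = \frac{3 i e^{- 15 \omega}}{10}
  F(ω) = -2πi·ΣRes = \frac{3 \pi e^{- 15 \omega}}{5}

Case ω < 0 (upper half-plane, counterclockwise contour ⇒ F(ω) = +2πi·ΣRes):
  Res_{z = 15 i} g(z) = - \frac{3 i e^{15 \omega}}{10}
  F(ω) = 2πi·ΣRes = \frac{3 \pi e^{15 \omega}}{5}

Both cases combine into a single formula in |ω|:

F(ω) = \frac{3 \pi e^{- 15 \left|{\omega}\right|}}{5}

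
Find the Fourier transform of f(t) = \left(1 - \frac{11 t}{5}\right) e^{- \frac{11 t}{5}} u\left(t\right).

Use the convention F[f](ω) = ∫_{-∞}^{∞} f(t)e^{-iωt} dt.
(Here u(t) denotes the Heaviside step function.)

F(ω) = \frac{25 i \omega}{- 25 \omega^{2} + 110 i \omega + 121}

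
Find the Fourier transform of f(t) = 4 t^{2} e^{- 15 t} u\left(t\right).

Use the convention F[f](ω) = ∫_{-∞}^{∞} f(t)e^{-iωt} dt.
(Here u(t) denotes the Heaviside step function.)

F(ω) = \frac{8}{\left(i \omega + 15\right)^{3}}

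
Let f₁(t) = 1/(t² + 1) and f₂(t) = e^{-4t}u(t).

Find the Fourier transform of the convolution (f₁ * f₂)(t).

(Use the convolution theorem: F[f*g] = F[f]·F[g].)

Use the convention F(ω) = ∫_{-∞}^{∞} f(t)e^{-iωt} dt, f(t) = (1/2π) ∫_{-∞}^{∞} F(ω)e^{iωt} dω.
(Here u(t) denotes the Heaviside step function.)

F[f₁*f₂](ω) = \frac{\pi e^{- \left|{\omega}\right|}}{i \omega + 4}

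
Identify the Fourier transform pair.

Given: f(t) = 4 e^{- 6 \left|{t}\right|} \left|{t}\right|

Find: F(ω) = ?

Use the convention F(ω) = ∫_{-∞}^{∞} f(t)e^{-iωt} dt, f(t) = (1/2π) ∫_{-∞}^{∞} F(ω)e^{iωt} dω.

F(ω) = \frac{8 \left(36 - \omega^{2}\right)}{\left(\omega^{2} + 36\right)^{2}}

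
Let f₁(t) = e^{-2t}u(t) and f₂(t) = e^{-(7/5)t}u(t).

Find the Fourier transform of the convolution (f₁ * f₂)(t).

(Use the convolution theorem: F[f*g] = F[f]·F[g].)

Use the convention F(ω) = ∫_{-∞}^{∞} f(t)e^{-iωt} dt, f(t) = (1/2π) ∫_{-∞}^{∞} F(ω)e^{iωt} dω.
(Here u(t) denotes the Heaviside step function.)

F[f₁*f₂](ω) = \frac{5}{\left(i \omega + 2\right) \left(5 i \omega + 7\right)}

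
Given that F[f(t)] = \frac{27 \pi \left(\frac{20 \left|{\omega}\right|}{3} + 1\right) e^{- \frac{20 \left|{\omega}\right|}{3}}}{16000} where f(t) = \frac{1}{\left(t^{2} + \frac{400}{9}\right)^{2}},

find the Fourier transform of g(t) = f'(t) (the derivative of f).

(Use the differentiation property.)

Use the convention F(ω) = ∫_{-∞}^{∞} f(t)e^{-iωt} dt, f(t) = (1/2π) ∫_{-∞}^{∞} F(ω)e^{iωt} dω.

F[g](ω) = \frac{9 i \pi \omega \left(20 \left|{\omega}\right| + 3\right) e^{- \frac{20 \left|{\omega}\right|}{3}}}{16000}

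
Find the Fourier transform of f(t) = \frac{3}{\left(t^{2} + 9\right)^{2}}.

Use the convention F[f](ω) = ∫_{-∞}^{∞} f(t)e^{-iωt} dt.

F(ω) = \frac{\pi \left(3 \left|{\omega}\right| + 1\right) e^{- 3 \left|{\omega}\right|}}{18}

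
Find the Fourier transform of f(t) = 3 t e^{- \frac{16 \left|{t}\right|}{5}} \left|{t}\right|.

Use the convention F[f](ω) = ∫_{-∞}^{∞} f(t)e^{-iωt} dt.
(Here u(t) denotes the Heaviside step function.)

F(ω) = \frac{7500 i \omega \left(25 \omega^{2} - 768\right)}{\left(25 \omega^{2} + 256\right)^{3}}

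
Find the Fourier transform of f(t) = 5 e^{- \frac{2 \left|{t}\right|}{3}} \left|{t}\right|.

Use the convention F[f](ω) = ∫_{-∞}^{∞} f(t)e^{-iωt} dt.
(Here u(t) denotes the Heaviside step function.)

F(ω) = \frac{90 \left(4 - 9 \omega^{2}\right)}{\left(9 \omega^{2} + 4\right)^{2}}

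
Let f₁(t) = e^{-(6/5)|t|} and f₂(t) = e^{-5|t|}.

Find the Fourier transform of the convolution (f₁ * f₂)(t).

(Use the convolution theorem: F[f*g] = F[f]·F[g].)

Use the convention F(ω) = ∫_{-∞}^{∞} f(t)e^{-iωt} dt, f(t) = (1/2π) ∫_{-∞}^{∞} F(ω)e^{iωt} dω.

F[f₁*f₂](ω) = \frac{600}{\left(\omega^{2} + 25\right) \left(25 \omega^{2} + 36\right)}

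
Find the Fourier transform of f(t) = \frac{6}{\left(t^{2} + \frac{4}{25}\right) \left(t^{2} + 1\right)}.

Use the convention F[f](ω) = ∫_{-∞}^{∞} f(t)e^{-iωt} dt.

F(ω) = - \frac{50 \pi e^{- \left|{\omega}\right|}}{7} + \frac{125 \pi e^{- \frac{2 \left|{\omega}\right|}{5}}}{7}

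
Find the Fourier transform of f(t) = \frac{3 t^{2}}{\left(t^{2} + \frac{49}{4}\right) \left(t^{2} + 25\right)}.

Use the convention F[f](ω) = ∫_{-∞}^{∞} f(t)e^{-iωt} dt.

F(ω) = \frac{20 \pi e^{- 5 \left|{\omega}\right|}}{17} - \frac{14 \pi e^{- \frac{7 \left|{\omega}\right|}{2}}}{17}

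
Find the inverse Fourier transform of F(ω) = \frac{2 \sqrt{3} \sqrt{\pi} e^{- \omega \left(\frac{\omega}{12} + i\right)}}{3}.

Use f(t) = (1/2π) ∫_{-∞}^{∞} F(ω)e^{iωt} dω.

f(t) = 2 e^{- 3 \left(t - 1\right)^{2}}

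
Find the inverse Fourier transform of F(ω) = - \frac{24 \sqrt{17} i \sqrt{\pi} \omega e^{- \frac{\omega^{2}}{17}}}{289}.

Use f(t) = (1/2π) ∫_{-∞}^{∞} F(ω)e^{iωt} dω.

f(t) = 6 t e^{- \frac{17 t^{2}}{4}}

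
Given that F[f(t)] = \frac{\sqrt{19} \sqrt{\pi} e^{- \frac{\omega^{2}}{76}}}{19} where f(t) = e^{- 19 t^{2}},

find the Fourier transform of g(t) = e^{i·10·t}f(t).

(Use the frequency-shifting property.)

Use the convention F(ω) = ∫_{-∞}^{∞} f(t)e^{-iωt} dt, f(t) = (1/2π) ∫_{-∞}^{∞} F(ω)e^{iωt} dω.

F[g](ω) = \frac{\sqrt{19} \sqrt{\pi} e^{- \frac{\left(\omega - 10\right)^{2}}{76}}}{19}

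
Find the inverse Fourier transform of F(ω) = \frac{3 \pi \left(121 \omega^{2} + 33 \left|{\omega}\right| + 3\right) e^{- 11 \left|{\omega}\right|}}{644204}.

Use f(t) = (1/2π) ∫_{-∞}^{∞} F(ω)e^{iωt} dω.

f(t) = \frac{6}{\left(t^{2} + 121\right)^{3}}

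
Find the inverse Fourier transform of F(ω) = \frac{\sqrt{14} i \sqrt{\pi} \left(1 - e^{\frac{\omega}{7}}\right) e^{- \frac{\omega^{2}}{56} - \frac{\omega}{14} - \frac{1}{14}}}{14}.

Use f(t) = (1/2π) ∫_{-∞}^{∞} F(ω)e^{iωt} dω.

f(t) = 2 e^{- 14 t^{2}} \sin{\left(2 t \right)}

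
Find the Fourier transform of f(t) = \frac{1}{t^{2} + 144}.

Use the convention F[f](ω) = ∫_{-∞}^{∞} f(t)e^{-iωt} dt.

F(ω) = \frac{\pi e^{- 12 \left|{\omega}\right|}}{12}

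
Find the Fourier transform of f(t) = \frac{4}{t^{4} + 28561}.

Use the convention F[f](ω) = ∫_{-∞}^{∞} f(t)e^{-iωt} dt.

F(ω) = \frac{4 \pi e^{- \frac{13 \sqrt{2} \left|{\omega}\right|}{2}} \sin{\left(\frac{13 \sqrt{2} \left|{\omega}\right|}{2} + \frac{\pi}{4} \right)}}{2197}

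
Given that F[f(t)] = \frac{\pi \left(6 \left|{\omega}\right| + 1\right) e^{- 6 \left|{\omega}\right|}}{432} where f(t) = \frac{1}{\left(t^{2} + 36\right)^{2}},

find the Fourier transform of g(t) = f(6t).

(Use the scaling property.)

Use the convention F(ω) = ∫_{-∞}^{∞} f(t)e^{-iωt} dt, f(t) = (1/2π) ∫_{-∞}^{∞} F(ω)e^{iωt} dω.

F[g](ω) = \frac{\pi \left(\left|{\omega}\right| + 1\right) e^{- \left|{\omega}\right|}}{2592}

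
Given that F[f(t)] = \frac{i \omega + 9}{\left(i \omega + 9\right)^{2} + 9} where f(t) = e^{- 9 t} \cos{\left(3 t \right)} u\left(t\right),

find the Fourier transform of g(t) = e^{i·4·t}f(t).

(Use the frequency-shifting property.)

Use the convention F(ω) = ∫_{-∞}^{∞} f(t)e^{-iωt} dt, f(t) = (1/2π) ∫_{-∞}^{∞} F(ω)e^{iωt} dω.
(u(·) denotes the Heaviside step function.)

F[g](ω) = \frac{i \left(\omega - 4\right) + 9}{\left(i \left(\omega - 4\right) + 9\right)^{2} + 9}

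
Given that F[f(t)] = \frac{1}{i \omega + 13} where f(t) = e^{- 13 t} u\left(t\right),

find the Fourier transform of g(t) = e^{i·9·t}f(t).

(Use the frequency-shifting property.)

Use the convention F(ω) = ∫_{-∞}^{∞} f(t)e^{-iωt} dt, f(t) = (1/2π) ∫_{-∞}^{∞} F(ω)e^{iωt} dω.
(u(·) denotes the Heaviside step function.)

F[g](ω) = \frac{1}{i \left(\omega - 9\right) + 13}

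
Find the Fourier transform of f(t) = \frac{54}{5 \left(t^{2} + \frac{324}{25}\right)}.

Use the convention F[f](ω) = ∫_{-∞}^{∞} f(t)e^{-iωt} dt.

F(ω) = 3 \pi e^{- \frac{18 \left|{\omega}\right|}{5}}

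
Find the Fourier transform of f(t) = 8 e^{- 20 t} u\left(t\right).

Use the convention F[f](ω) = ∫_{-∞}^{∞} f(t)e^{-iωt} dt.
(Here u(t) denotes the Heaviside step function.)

F(ω) = \frac{8}{i \omega + 20}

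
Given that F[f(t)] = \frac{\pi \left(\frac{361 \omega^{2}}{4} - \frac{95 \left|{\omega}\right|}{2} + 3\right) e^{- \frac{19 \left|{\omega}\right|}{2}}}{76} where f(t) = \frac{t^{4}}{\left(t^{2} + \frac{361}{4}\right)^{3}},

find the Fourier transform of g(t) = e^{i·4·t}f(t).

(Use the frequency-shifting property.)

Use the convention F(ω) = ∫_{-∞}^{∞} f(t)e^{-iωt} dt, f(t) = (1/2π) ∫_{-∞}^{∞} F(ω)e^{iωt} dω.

F[g](ω) = \frac{\pi \left(361 \left(\omega - 4\right)^{2} - 190 \left|{\omega - 4}\right| + 12\right) e^{- \frac{19 \left|{\omega - 4}\right|}{2}}}{304}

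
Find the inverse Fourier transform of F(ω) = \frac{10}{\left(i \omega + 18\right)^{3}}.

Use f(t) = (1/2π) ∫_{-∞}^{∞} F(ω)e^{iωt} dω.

f(t) = 5 t^{2} e^{- 18 t} u\left(t\right)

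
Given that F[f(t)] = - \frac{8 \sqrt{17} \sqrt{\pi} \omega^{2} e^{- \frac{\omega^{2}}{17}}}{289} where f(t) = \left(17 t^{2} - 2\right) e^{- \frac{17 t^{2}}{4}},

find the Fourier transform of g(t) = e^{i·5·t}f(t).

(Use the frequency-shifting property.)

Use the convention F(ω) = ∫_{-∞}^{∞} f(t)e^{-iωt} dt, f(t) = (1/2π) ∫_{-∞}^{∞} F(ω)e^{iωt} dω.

F[g](ω) = - \frac{8 \sqrt{17} \sqrt{\pi} \left(\omega - 5\right)^{2} e^{- \frac{\left(\omega - 5\right)^{2}}{17}}}{289}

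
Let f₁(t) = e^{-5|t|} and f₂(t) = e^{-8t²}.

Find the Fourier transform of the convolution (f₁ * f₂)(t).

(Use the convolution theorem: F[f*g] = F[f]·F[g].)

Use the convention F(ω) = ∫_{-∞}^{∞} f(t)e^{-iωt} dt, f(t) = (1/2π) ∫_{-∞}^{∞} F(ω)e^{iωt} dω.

F[f₁*f₂](ω) = \frac{5 \sqrt{2} \sqrt{\pi} e^{- \frac{\omega^{2}}{32}}}{2 \left(\omega^{2} + 25\right)}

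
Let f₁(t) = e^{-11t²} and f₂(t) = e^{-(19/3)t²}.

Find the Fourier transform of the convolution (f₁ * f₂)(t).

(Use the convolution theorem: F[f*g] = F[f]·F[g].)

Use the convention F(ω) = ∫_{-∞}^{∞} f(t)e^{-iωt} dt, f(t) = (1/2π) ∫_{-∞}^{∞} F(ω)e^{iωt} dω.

F[f₁*f₂](ω) = \frac{\sqrt{627} \pi e^{- \frac{13 \omega^{2}}{209}}}{209}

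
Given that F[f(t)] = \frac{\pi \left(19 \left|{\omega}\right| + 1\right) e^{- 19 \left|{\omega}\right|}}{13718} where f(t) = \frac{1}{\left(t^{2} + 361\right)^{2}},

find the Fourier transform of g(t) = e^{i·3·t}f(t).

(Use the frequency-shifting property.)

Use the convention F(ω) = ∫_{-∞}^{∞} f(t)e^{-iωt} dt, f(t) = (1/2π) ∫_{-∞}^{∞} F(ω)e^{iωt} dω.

F[g](ω) = \frac{\pi \left(19 \left|{\omega - 3}\right| + 1\right) e^{- 19 \left|{\omega - 3}\right|}}{13718}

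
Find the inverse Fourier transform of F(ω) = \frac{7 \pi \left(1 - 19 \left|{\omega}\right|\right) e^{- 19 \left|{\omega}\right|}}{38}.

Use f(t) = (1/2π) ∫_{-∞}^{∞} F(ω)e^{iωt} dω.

f(t) = \frac{7 t^{2}}{\left(t^{2} + 361\right)^{2}}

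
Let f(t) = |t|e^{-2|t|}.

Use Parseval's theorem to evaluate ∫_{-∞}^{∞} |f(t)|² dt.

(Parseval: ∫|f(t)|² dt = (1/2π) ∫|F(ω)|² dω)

∫|f(t)|² dt = \frac{1}{16}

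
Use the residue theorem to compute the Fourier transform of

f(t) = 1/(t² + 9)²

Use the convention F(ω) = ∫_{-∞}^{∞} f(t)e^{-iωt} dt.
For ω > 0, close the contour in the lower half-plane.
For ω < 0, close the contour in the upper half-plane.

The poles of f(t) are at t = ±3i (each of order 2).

Let g(z) = f(z)e^{-iωz}; for large |z| the factor e^{-iωz} decays in the lower half-plane when ω > 0 and in the upper half-plane when ω < 0.

Case ω > 0 (lower half-plane, clockwise contour ⇒ F(ω) = -2πi·ΣRes):
  Res_{z = - 3 i} g(z) = \frac{i \left(3 \omega + 1\right) e^{- 3 \omega}}{108} (pole of order 2)
  F(ω) = -2πi·ΣRes = \frac{\pi \left(3 \omega + 1\right) e^{- 3 \omega}}{54}

Case ω < 0 (upper half-plane, counterclockwise contour ⇒ F(ω) = +2πi·ΣRes):
  Res_{z = 3 i} g(z) = \frac{i \left(3 \omega - 1\right) e^{3 \omega}}{108} (pole of order 2)
  F(ω) = 2πi·ΣRes = \frac{\pi \left(1 - 3 \omega\right) e^{3 \omega}}{54}

Both cases combine into a single formula in |ω|:

F(ω) = \frac{\pi \left(3 \left|{\omega}\right| + 1\right) e^{- 3 \left|{\omega}\right|}}{54}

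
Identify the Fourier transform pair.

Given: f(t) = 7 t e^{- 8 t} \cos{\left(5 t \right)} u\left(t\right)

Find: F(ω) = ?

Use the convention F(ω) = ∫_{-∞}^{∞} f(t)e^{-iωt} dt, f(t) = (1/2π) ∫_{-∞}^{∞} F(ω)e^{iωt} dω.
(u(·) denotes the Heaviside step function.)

F(ω) = \frac{7 \left(\left(i \omega + 8\right)^{2} - 25\right)}{\left(\left(i \omega + 8\right)^{2} + 25\right)^{2}}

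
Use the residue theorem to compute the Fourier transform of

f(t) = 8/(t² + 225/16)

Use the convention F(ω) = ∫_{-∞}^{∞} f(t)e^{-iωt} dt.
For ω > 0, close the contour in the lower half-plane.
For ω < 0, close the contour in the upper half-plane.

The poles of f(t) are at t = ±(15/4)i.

Let g(z) = f(z)e^{-iωz}; for large |z| the factor e^{-iωz} decays in the lower half-plane when ω > 0 and in the upper half-plane when ω < 0.

Case ω > 0 (lower half-plane, clockwise contour ⇒ F(ω) = -2πi·ΣRes):
  Res_{z = - \frac{15 i}{4}} g(z) = \frac{16 i e^{- \frac{15 \omega}{4}}}{15}
  F(ω) = -2πi·ΣRes = \frac{32 \pi e^{- \frac{15 \omega}{4}}}{15}

Case ω < 0 (upper half-plane, counterclockwise contour ⇒ F(ω) = +2πi·ΣRes):
  Res_{z = \frac{15 i}{4}} g(z) = - \frac{16 i e^{\frac{15 \omega}{4}}}{15}
  F(ω) = 2πi·ΣRes = \frac{32 \pi e^{\frac{15 \omega}{4}}}{15}

Both cases combine into a single formula in |ω|:

F(ω) = \frac{32 \pi e^{- \frac{15 \left|{\omega}\right|}{4}}}{15}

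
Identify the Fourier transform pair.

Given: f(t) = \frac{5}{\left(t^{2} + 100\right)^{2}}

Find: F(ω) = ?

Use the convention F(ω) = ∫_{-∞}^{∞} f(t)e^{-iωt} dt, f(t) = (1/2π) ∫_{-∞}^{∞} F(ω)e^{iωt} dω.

F(ω) = \frac{\pi \left(10 \left|{\omega}\right| + 1\right) e^{- 10 \left|{\omega}\right|}}{400}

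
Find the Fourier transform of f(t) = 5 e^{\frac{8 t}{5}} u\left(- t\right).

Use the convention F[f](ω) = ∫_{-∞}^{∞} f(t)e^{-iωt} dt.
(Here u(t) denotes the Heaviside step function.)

F(ω) = - \frac{25}{5 i \omega - 8}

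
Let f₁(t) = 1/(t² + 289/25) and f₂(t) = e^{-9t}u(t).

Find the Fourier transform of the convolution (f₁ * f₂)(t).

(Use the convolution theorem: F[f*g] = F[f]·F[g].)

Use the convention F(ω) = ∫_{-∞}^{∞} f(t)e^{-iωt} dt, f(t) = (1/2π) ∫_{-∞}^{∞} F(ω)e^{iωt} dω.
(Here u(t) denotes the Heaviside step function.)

F[f₁*f₂](ω) = \frac{5 \pi e^{- \frac{17 \left|{\omega}\right|}{5}}}{17 \left(i \omega + 9\right)}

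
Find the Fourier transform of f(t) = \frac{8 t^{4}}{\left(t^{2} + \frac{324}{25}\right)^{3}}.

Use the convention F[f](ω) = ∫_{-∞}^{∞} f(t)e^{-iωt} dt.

F(ω) = \frac{\pi \left(108 \omega^{2} - 150 \left|{\omega}\right| + 25\right) e^{- \frac{18 \left|{\omega}\right|}{5}}}{30}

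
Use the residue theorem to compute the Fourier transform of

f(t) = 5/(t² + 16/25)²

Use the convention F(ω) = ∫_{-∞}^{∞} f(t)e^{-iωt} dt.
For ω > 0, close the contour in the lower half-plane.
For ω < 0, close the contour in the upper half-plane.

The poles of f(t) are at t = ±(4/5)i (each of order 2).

Let g(z) = f(z)e^{-iωz}; for large |z| the factor e^{-iωz} decays in the lower half-plane when ω > 0 and in the upper half-plane when ω < 0.

Case ω > 0 (lower half-plane, clockwise contour ⇒ F(ω) = -2πi·ΣRes):
  Res_{z = - \frac{4 i}{5}} g(z) = \frac{125 i \left(4 \omega + 5\right) e^{- \frac{4 \omega}{5}}}{256} (pole of order 2)
  F(ω) = -2πi·ΣRes = \frac{125 \pi \left(4 \omega + 5\right) e^{- \frac{4 \omega}{5}}}{128}

Case ω < 0 (upper half-plane, counterclockwise contour ⇒ F(ω) = +2πi·ΣRes):
  Res_{z = \frac{4 i}{5}} g(z) = \frac{125 i \left(4 \omega - 5\right) e^{\frac{4 \omega}{5}}}{256} (pole of order 2)
  F(ω) = 2πi·ΣRes = \frac{125 \pi \left(5 - 4 \omega\right) e^{\frac{4 \omega}{5}}}{128}

Both cases combine into a single formula in |ω|:

F(ω) = \frac{125 \pi \left(4 \left|{\omega}\right| + 5\right) e^{- \frac{4 \left|{\omega}\right|}{5}}}{128}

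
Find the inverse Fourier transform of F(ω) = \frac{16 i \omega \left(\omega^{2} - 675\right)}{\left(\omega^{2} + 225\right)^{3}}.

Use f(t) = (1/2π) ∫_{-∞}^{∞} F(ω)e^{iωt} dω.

f(t) = 4 t e^{- 15 \left|{t}\right|} \left|{t}\right|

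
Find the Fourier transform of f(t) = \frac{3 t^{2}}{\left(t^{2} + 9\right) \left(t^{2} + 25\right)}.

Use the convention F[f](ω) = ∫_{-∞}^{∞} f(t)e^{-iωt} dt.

F(ω) = \frac{3 \pi \left(5 - 3 e^{2 \left|{\omega}\right|}\right) e^{- 5 \left|{\omega}\right|}}{16}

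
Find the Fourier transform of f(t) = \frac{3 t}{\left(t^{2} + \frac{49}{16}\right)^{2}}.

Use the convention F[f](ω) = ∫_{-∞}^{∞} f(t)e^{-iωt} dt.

F(ω) = - \frac{6 i \pi \omega e^{- \frac{7 \left|{\omega}\right|}{4}}}{7}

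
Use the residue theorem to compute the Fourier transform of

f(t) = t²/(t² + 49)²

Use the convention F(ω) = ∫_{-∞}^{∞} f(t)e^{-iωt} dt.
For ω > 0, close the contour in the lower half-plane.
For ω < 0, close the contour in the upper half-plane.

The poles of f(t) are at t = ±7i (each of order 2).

Let g(z) = f(z)e^{-iωz}; for large |z| the factor e^{-iωz} decays in the lower half-plane when ω > 0 and in the upper half-plane when ω < 0.

Case ω > 0 (lower half-plane, clockwise contour ⇒ F(ω) = -2πi·ΣRes):
  Res_{z = - 7 i} g(z) = \frac{i \left(1 - 7 \omega\right) e^{- 7 \omega}}{28} (pole of order 2)
  F(ω) = -2πi·ΣRes = \frac{\pi \left(1 - 7 \omega\right) e^{- 7 \omega}}{14}

Case ω < 0 (upper half-plane, counterclockwise contour ⇒ F(ω) = +2πi·ΣRes):
  Res_{z = 7 i} g(z) = \frac{i \left(- 7 \omega - 1\right) e^{7 \omega}}{28} (pole of order 2)
  F(ω) = 2πi·ΣRes = \frac{\pi \left(7 \omega + 1\right) e^{7 \omega}}{14}

Both cases combine into a single formula in |ω|:

F(ω) = \frac{\pi \left(1 - 7 \left|{\omega}\right|\right) e^{- 7 \left|{\omega}\right|}}{14}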